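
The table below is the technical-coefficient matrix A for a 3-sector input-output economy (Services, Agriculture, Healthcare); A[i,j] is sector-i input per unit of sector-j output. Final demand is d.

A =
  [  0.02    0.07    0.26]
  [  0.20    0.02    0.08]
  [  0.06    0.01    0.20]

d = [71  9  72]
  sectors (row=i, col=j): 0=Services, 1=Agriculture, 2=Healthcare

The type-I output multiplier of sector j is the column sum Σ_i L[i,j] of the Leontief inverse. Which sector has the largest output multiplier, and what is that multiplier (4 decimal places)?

Form M = I − A:
  [  0.98   -0.07   -0.26]
  [ -0.20    0.98   -0.08]
  [ -0.06   -0.01    0.80]
Leontief inverse L = M⁻¹:
  [  1.0581    0.0792    0.3518]
  [  0.2226    1.0381    0.1762]
  [  0.0821    0.0189    1.2786]
Total output x = L · d:
  x_0 = 1.0581·71 + 0.0792·9 + 0.3518·72 = 101.1675
  x_1 = 0.2226·71 + 1.0381·9 + 0.1762·72 = 37.8350
  x_2 = 0.0821·71 + 0.0189·9 + 1.2786·72 = 98.0605
Output multipliers (column sums of L):
  Services: 1.3629
  Agriculture: 1.1362
  Healthcare: 1.8066

Healthcare (1.8066)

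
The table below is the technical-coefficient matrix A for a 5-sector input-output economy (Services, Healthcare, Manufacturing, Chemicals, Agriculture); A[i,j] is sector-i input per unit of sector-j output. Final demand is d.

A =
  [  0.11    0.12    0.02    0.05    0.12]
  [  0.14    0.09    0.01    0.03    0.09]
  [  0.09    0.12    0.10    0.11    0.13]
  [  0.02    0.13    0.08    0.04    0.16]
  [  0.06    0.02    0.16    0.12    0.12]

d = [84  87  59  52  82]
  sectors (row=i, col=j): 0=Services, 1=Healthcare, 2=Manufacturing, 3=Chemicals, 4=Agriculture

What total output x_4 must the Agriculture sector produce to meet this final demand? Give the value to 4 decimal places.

Form M = I − A:
  [  0.89   -0.12   -0.02   -0.05   -0.12]
  [ -0.14    0.91   -0.01   -0.03   -0.09]
  [ -0.09   -0.12    0.90   -0.11   -0.13]
  [ -0.02   -0.13   -0.08    0.96   -0.16]
  [ -0.06   -0.02   -0.16   -0.12    0.88]
Leontief inverse L = M⁻¹:
  [  1.1764    0.1840    0.0743    0.1016    0.2087]
  [  0.1984    1.1461    0.0530    0.0729    0.1654]
  [  0.1733    0.2098    1.1783    0.1821    0.2523]
  [  0.0872    0.1937    0.1470    1.1008    0.2536]
  [  0.1281    0.1032    0.2406    0.1918    1.2348]
Total output x = L · d:
  x_0 = 1.1764·84 + 0.1840·87 + 0.0743·59 + 0.1016·52 + 0.2087·82 = 141.6130
  x_1 = 0.1984·84 + 1.1461·87 + 0.0530·59 + 0.0729·52 + 0.1654·82 = 136.8585
  x_2 = 0.1733·84 + 0.2098·87 + 1.1783·59 + 0.1821·52 + 0.2523·82 = 132.4840
  x_3 = 0.0872·84 + 0.1937·87 + 0.1470·59 + 1.1008·52 + 0.2536·82 = 110.8829
  x_4 = 0.1281·84 + 0.1032·87 + 0.2406·59 + 0.1918·52 + 1.2348·82 = 145.1561

145.1561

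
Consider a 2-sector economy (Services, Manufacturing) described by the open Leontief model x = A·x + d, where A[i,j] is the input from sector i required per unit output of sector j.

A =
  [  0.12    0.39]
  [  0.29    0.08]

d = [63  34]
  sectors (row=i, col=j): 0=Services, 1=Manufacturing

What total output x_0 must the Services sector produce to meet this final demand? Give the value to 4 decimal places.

102.2541

Form M = I − A:
  [  0.88   -0.39]
  [ -0.29    0.92]
Leontief inverse L = M⁻¹:
  [  1.3209    0.5599]
  [  0.4164    1.2635]
Total output x = L · d:
  x_0 = 1.3209·63 + 0.5599·34 = 102.2541
  x_1 = 0.4164·63 + 1.2635·34 = 69.1888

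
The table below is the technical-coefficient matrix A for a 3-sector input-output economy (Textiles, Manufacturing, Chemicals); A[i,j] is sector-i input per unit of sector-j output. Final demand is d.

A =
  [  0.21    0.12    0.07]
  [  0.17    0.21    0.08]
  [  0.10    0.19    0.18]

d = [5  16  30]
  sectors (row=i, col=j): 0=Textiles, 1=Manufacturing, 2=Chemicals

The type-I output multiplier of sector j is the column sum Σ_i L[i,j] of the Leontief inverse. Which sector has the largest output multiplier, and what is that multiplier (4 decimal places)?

Manufacturing (1.9284)

Form M = I − A:
  [  0.79   -0.12   -0.07]
  [ -0.17    0.79   -0.08]
  [ -0.10   -0.19    0.82]
Leontief inverse L = M⁻¹:
  [  1.3338    0.2355    0.1368]
  [  0.3108    1.3511    0.1583]
  [  0.2347    0.3418    1.2729]
Total output x = L · d:
  x_0 = 1.3338·5 + 0.2355·16 + 0.1368·30 = 14.5426
  x_1 = 0.3108·5 + 1.3511·16 + 0.1583·30 = 27.9222
  x_2 = 0.2347·5 + 0.3418·16 + 1.2729·30 = 44.8286
Output multipliers (column sums of L):
  Textiles: 1.8793
  Manufacturing: 1.9284
  Chemicals: 1.5681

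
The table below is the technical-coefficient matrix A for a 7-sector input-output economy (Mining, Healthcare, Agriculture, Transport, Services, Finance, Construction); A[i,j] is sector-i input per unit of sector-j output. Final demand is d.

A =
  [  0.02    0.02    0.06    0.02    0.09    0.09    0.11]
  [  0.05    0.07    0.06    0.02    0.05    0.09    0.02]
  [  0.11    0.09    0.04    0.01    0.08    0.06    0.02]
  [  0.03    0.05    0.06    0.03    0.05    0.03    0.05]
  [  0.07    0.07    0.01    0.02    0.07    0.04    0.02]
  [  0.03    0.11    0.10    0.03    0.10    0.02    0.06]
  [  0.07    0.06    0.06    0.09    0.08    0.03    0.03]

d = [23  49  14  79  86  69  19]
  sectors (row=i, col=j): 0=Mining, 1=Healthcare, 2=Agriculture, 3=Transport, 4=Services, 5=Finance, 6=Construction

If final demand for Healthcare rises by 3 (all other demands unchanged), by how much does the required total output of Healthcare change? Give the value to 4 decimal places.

3.3373

Form M = I − A:
  [  0.98   -0.02   -0.06   -0.02   -0.09   -0.09   -0.11]
  [ -0.05    0.93   -0.06   -0.02   -0.05   -0.09   -0.02]
  [ -0.11   -0.09    0.96   -0.01   -0.08   -0.06   -0.02]
  [ -0.03   -0.05   -0.06    0.97   -0.05   -0.03   -0.05]
  [ -0.07   -0.07   -0.01   -0.02    0.93   -0.04   -0.02]
  [ -0.03   -0.11   -0.10   -0.03   -0.10    0.98   -0.06]
  [ -0.07   -0.06   -0.06   -0.09   -0.08   -0.03    0.97]
Leontief inverse L = M⁻¹:
  [  1.0595    0.0681    0.0957    0.0435    0.1415    0.1207    0.1362]
  [  0.0821    1.1124    0.0934    0.0355    0.0947    0.1218    0.0455]
  [  0.1444    0.1335    1.0756    0.0274    0.1302    0.0991    0.0515]
  [  0.0585    0.0832    0.0852    1.0446    0.0856    0.0558    0.0692]
  [  0.0942    0.1012    0.0355    0.0332    1.1056    0.0675    0.0422]
  [  0.0743    0.1598    0.1352    0.0501    0.1515    1.0605    0.0858]
  [  0.1060    0.1030    0.0942    0.1082    0.1279    0.0659    1.0593]
Total output x = L · d:
  x_0 = 1.0595·23 + 0.0681·49 + 0.0957·14 + 0.0435·79 + 0.1415·86 + 0.1207·69 + 0.1362·19 = 55.5631
  x_1 = 0.0821·23 + 1.1124·49 + 0.0934·14 + 0.0355·79 + 0.0947·86 + 0.1218·69 + 0.0455·19 = 77.9220
  x_2 = 0.1444·23 + 0.1335·49 + 1.0756·14 + 0.0274·79 + 0.1302·86 + 0.0991·69 + 0.0515·19 = 46.1023
  x_3 = 0.0585·23 + 0.0832·49 + 0.0852·14 + 1.0446·79 + 0.0856·86 + 0.0558·69 + 0.0692·19 = 101.6665
  x_4 = 0.0942·23 + 0.1012·49 + 0.0355·14 + 0.0332·79 + 1.1056·86 + 0.0675·69 + 0.0422·19 = 110.7826
  x_5 = 0.0743·23 + 0.1598·49 + 0.1352·14 + 0.0501·79 + 0.1515·86 + 1.0605·69 + 0.0858·19 = 103.2231
  x_6 = 0.1060·23 + 0.1030·49 + 0.0942·14 + 0.1082·79 + 0.1279·86 + 0.0659·69 + 1.0593·19 = 53.0311
Δx_1 = L[1,1] · Δd_1 = 1.1124 · 3 = 3.3373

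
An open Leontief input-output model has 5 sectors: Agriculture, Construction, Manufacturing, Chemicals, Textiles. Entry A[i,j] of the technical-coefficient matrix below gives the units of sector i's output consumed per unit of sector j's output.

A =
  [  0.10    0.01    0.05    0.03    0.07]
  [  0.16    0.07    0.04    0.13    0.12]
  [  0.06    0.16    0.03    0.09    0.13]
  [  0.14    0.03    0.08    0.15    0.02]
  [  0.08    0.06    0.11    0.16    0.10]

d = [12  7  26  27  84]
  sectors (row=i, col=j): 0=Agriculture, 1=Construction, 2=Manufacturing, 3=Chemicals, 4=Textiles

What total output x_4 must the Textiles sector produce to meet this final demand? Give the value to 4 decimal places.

Form M = I − A:
  [  0.90   -0.01   -0.05   -0.03   -0.07]
  [ -0.16    0.93   -0.04   -0.13   -0.12]
  [ -0.06   -0.16    0.97   -0.09   -0.13]
  [ -0.14   -0.03   -0.08    0.85   -0.02]
  [ -0.08   -0.06   -0.11   -0.16    0.90]
Leontief inverse L = M⁻¹:
  [  1.1436    0.0351    0.0786    0.0741    0.1066]
  [  0.2565    1.1145    0.0991    0.2254    0.1879]
  [  0.1568    0.2076    1.0860    0.1901    0.2010]
  [  0.2163    0.0674    0.1226    1.2207    0.0706]
  [  0.1764    0.1148    0.1681    0.2619    1.1702]
Total output x = L · d:
  x_0 = 1.1436·12 + 0.0351·7 + 0.0786·26 + 0.0741·27 + 0.1066·84 = 26.9702
  x_1 = 0.2565·12 + 1.1145·7 + 0.0991·26 + 0.2254·27 + 0.1879·84 = 35.3196
  x_2 = 0.1568·12 + 0.2076·7 + 1.0860·26 + 0.1901·27 + 0.2010·84 = 53.5862
  x_3 = 0.2163·12 + 0.0674·7 + 0.1226·26 + 1.2207·27 + 0.0706·84 = 45.1477
  x_4 = 0.1764·12 + 0.1148·7 + 0.1681·26 + 0.2619·27 + 1.1702·84 = 112.6610

112.6610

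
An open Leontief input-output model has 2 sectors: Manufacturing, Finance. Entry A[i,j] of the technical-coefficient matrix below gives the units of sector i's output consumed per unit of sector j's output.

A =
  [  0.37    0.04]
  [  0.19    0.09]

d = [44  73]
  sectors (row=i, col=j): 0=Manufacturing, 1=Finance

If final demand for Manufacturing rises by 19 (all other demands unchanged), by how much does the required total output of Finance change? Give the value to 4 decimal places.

6.3815

Form M = I − A:
  [  0.63   -0.04]
  [ -0.19    0.91]
Leontief inverse L = M⁻¹:
  [  1.6086    0.0707]
  [  0.3359    1.1137]
Total output x = L · d:
  x_0 = 1.6086·44 + 0.0707·73 = 75.9413
  x_1 = 0.3359·44 + 1.1137·73 = 96.0757
Δx_1 = L[1,0] · Δd_0 = 0.3359 · 19 = 6.3815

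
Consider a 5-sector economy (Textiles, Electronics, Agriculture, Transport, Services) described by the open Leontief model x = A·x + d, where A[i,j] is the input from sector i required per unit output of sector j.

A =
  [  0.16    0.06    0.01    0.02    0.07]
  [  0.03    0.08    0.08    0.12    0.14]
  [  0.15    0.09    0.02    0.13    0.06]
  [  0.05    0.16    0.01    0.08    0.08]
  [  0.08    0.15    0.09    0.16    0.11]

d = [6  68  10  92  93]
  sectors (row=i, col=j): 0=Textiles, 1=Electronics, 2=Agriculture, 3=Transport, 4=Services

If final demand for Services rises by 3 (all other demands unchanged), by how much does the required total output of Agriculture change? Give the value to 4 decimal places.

Form M = I − A:
  [  0.84   -0.06   -0.01   -0.02   -0.07]
  [ -0.03    0.92   -0.08   -0.12   -0.14]
  [ -0.15   -0.09    0.98   -0.13   -0.06]
  [ -0.05   -0.16   -0.01    0.92   -0.08]
  [ -0.08   -0.15   -0.09   -0.16    0.89]
Leontief inverse L = M⁻¹:
  [  1.2162    0.1142    0.0336    0.0673    0.1219]
  [  0.0969    1.1775    0.1194    0.2108    0.2198]
  [  0.2184    0.1734    1.0511    0.1991    0.1332]
  [  0.0997    0.2362    0.0460    1.1528    0.1517]
  [  0.1657    0.2687    0.1377    0.2690    1.2124]
Total output x = L · d:
  x_0 = 1.2162·6 + 0.1142·68 + 0.0336·10 + 0.0673·92 + 0.1219·93 = 32.9279
  x_1 = 0.0969·6 + 1.1775·68 + 0.1194·10 + 0.2108·92 + 0.2198·93 = 121.6817
  x_2 = 0.2184·6 + 0.1734·68 + 1.0511·10 + 0.1991·92 + 0.1332·93 = 54.3131
  x_3 = 0.0997·6 + 0.2362·68 + 0.0460·10 + 1.1528·92 + 0.1517·93 = 137.2930
  x_4 = 0.1657·6 + 0.2687·68 + 0.1377·10 + 0.2690·92 + 1.2124·93 = 158.1366
Δx_2 = L[2,4] · Δd_4 = 0.1332 · 3 = 0.3996

0.3996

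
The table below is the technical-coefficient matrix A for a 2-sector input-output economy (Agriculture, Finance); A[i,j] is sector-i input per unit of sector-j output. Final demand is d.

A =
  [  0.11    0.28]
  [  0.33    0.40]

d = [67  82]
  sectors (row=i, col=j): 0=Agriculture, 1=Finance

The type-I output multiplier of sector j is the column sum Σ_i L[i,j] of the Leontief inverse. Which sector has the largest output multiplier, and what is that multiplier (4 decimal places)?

Finance (2.6495)

Form M = I − A:
  [  0.89   -0.28]
  [ -0.33    0.60]
Leontief inverse L = M⁻¹:
  [  1.3587    0.6341]
  [  0.7473    2.0154]
Total output x = L · d:
  x_0 = 1.3587·67 + 0.6341·82 = 143.0254
  x_1 = 0.7473·67 + 2.0154·82 = 215.3306
Output multipliers (column sums of L):
  Agriculture: 2.1060
  Finance: 2.6495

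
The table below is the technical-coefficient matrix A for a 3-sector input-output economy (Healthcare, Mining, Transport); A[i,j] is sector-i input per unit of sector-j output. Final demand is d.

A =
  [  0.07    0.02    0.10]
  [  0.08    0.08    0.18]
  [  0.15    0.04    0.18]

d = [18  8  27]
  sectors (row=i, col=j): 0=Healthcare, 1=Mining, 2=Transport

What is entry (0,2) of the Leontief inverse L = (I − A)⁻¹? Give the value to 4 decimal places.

L[0,2] = 0.1408

Form M = I − A:
  [  0.93   -0.02   -0.10]
  [ -0.08    0.92   -0.18]
  [ -0.15   -0.04    0.82]
Leontief inverse L = M⁻¹:
  [  1.1006    0.0300    0.1408]
  [  0.1364    1.1012    0.2583]
  [  0.2080    0.0592    1.2579]
Total output x = L · d:
  x_0 = 1.1006·18 + 0.0300·8 + 0.1408·27 = 23.8524
  x_1 = 0.1364·18 + 1.1012·8 + 0.2583·27 = 18.2397
  x_2 = 0.2080·18 + 0.0592·8 + 1.2579·27 = 38.1798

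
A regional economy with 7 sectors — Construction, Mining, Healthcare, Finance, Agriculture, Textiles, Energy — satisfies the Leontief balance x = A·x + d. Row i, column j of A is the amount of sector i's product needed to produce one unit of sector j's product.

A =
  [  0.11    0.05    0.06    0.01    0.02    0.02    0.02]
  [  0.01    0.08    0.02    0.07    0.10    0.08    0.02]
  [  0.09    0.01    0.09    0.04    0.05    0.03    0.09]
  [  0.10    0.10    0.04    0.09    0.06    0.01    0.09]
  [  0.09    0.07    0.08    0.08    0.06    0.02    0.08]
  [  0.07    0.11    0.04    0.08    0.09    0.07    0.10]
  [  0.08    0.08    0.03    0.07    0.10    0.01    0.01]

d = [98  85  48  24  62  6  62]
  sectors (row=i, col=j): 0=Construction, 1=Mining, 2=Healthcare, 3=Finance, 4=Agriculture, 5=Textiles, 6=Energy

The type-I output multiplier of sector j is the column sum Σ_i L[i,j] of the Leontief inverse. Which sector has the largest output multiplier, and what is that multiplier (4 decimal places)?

Form M = I − A:
  [  0.89   -0.05   -0.06   -0.01   -0.02   -0.02   -0.02]
  [ -0.01    0.92   -0.02   -0.07   -0.10   -0.08   -0.02]
  [ -0.09   -0.01    0.91   -0.04   -0.05   -0.03   -0.09]
  [ -0.10   -0.10   -0.04    0.91   -0.06   -0.01   -0.09]
  [ -0.09   -0.07   -0.08   -0.08    0.94   -0.02   -0.08]
  [ -0.07   -0.11   -0.04   -0.08   -0.09    0.93   -0.10]
  [ -0.08   -0.08   -0.03   -0.07   -0.10   -0.01    0.99]
Leontief inverse L = M⁻¹:
  [  1.1484    0.0786    0.0861    0.0331    0.0475    0.0361    0.0431]
  [  0.0603    1.1330    0.0538    0.1174    0.1489    0.1056    0.0624]
  [  0.1476    0.0523    1.1275    0.0772    0.0916    0.0482    0.1258]
  [  0.1641    0.1580    0.0803    1.1396    0.1146    0.0358    0.1303]
  [  0.1552    0.1243    0.1224    0.1278    1.1124    0.0446    0.1228]
  [  0.1431    0.1812    0.0870    0.1419    0.1578    1.1033    0.1516]
  [  0.1309    0.1250    0.0644    0.1094    0.1407    0.0311    1.0456]
Total output x = L · d:
  x_0 = 1.1484·98 + 0.0786·85 + 0.0861·48 + 0.0331·24 + 0.0475·62 + 0.0361·6 + 0.0431·62 = 129.9930
  x_1 = 0.0603·98 + 1.1330·85 + 0.0538·48 + 0.1174·24 + 0.1489·62 + 0.1056·6 + 0.0624·62 = 121.3478
  x_2 = 0.1476·98 + 0.0523·85 + 1.1275·48 + 0.0772·24 + 0.0916·62 + 0.0482·6 + 0.1258·62 = 88.6608
  x_3 = 0.1641·98 + 0.1580·85 + 0.0803·48 + 1.1396·24 + 0.1146·62 + 0.0358·6 + 0.1303·62 = 76.1141
  x_4 = 0.1552·98 + 0.1243·85 + 0.1224·48 + 0.1278·24 + 1.1124·62 + 0.0446·6 + 0.1228·62 = 111.5581
  x_5 = 0.1431·98 + 0.1812·85 + 0.0870·48 + 0.1419·24 + 0.1578·62 + 1.1033·6 + 0.1516·62 = 62.8111
  x_6 = 0.1309·98 + 0.1250·85 + 0.0644·48 + 0.1094·24 + 0.1407·62 + 0.0311·6 + 1.0456·62 = 102.9081
Output multipliers (column sums of L):
  Construction: 1.9496
  Mining: 1.8525
  Healthcare: 1.6215
  Finance: 1.7464
  Agriculture: 1.8135
  Textiles: 1.4047
  Energy: 1.6815

Construction (1.9496)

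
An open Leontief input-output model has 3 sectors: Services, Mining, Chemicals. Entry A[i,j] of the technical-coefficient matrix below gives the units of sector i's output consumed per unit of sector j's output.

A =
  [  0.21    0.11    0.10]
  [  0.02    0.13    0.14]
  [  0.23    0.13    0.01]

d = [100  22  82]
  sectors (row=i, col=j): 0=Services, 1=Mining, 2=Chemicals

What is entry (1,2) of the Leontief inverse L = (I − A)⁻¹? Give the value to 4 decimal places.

Form M = I − A:
  [  0.79   -0.11   -0.10]
  [ -0.02    0.87   -0.14]
  [ -0.23   -0.13    0.99]
Leontief inverse L = M⁻¹:
  [  1.3172    0.1905    0.1600]
  [  0.0812    1.1860    0.1759]
  [  0.3167    0.2000    1.0704]
Total output x = L · d:
  x_0 = 1.3172·100 + 0.1905·22 + 0.1600·82 = 149.0309
  x_1 = 0.0812·100 + 1.1860·22 + 0.1759·82 = 48.6415
  x_2 = 0.3167·100 + 0.2000·22 + 1.0704·82 = 123.8389

L[1,2] = 0.1759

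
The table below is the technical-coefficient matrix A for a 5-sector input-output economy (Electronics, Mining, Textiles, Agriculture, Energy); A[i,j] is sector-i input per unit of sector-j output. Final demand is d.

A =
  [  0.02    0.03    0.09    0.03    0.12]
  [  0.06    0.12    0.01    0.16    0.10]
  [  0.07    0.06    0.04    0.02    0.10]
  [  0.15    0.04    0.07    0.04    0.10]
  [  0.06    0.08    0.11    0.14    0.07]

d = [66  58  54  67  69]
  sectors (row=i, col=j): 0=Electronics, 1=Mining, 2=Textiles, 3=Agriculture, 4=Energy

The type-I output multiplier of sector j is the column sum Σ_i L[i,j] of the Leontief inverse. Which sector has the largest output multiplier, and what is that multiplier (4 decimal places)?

Energy (1.7850)

Form M = I − A:
  [  0.98   -0.03   -0.09   -0.03   -0.12]
  [ -0.06    0.88   -0.01   -0.16   -0.10]
  [ -0.07   -0.06    0.96   -0.02   -0.10]
  [ -0.15   -0.04   -0.07    0.96   -0.10]
  [ -0.06   -0.08   -0.11   -0.14    0.93]
Leontief inverse L = M⁻¹:
  [  1.0537    0.0623    0.1232    0.0697    0.1634]
  [  0.1209    1.1704    0.0597    0.2252    0.1721]
  [  0.1007    0.0926    1.0732    0.0621    0.1450]
  [  0.1894    0.0785    0.1164    1.0868    0.1623]
  [  0.1188    0.1275    0.1575    0.1948    1.1422]
Total output x = L · d:
  x_0 = 1.0537·66 + 0.0623·58 + 0.1232·54 + 0.0697·67 + 0.1634·69 = 95.7627
  x_1 = 0.1209·66 + 1.1704·58 + 0.0597·54 + 0.2252·67 + 0.1721·69 = 106.0500
  x_2 = 0.1007·66 + 0.0926·58 + 1.0732·54 + 0.0621·67 + 0.1450·69 = 84.1397
  x_3 = 0.1894·66 + 0.0785·58 + 0.1164·54 + 1.0868·67 + 0.1623·69 = 107.3509
  x_4 = 0.1188·66 + 0.1275·58 + 0.1575·54 + 0.1948·67 + 1.1422·69 = 115.6067
Output multipliers (column sums of L):
  Electronics: 1.5835
  Mining: 1.5314
  Textiles: 1.5301
  Agriculture: 1.6386
  Energy: 1.7850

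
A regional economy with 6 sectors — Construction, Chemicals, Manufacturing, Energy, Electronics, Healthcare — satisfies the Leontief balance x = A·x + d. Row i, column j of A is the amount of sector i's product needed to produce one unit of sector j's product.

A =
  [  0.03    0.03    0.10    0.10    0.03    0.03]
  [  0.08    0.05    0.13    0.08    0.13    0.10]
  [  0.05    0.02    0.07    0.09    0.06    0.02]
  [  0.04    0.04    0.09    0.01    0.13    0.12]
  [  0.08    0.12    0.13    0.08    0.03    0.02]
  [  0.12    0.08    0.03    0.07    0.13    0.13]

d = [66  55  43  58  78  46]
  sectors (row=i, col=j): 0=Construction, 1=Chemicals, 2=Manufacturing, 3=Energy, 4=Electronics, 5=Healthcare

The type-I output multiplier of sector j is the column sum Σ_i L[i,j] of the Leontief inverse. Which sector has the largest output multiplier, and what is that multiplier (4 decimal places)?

Manufacturing (1.9741)

Form M = I − A:
  [  0.97   -0.03   -0.10   -0.10   -0.03   -0.03]
  [ -0.08    0.95   -0.13   -0.08   -0.13   -0.10]
  [ -0.05   -0.02    0.93   -0.09   -0.06   -0.02]
  [ -0.04   -0.04   -0.09    0.99   -0.13   -0.12]
  [ -0.08   -0.12   -0.13   -0.08    0.97   -0.02]
  [ -0.12   -0.08   -0.03   -0.07   -0.13    0.87]
Leontief inverse L = M⁻¹:
  [  1.0637    0.0579    0.1487    0.1366    0.0772    0.0674]
  [  0.1465    1.1085    0.2200    0.1528    0.2091    0.1634]
  [  0.0820    0.0489    1.1192    0.1261    0.1025    0.0539]
  [  0.0963    0.0897    0.1584    1.0688    0.1907    0.1691]
  [  0.1287    0.1588    0.2051    0.1382    1.0970    0.0717]
  [  0.1900    0.1426    0.1227    0.1439    0.2127    1.1999]
Total output x = L · d:
  x_0 = 1.0637·66 + 0.0579·55 + 0.1487·43 + 0.1366·58 + 0.0772·78 + 0.0674·46 = 96.8263
  x_1 = 0.1465·66 + 1.1085·55 + 0.2200·43 + 0.1528·58 + 0.2091·78 + 0.1634·46 = 112.7867
  x_2 = 0.0820·66 + 0.0489·55 + 1.1192·43 + 0.1261·58 + 0.1025·78 + 0.0539·46 = 74.0169
  x_3 = 0.0963·66 + 0.0897·55 + 0.1584·43 + 1.0688·58 + 0.1907·78 + 0.1691·46 = 102.7485
  x_4 = 0.1287·66 + 0.1588·55 + 0.2051·43 + 0.1382·58 + 1.0970·78 + 0.0717·46 = 122.9261
  x_5 = 0.1900·66 + 0.1426·55 + 0.1227·43 + 0.1439·58 + 0.2127·78 + 1.1999·46 = 105.7878
Output multipliers (column sums of L):
  Construction: 1.7073
  Chemicals: 1.6064
  Manufacturing: 1.9741
  Energy: 1.7665
  Electronics: 1.8891
  Healthcare: 1.7254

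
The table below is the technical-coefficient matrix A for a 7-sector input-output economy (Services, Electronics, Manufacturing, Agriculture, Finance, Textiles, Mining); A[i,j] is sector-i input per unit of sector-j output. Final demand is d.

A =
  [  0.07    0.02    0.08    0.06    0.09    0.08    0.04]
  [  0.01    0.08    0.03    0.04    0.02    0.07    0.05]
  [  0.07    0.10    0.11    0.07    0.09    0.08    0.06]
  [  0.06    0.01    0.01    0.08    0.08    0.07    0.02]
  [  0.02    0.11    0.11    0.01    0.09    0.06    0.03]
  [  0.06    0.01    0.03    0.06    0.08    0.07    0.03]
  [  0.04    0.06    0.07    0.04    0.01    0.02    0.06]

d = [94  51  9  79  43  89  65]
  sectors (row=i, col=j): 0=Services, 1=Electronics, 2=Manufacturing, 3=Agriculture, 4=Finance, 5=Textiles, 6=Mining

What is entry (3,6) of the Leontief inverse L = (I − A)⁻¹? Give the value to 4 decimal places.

Form M = I − A:
  [  0.93   -0.02   -0.08   -0.06   -0.09   -0.08   -0.04]
  [ -0.01    0.92   -0.03   -0.04   -0.02   -0.07   -0.05]
  [ -0.07   -0.10    0.89   -0.07   -0.09   -0.08   -0.06]
  [ -0.06   -0.01   -0.01    0.92   -0.08   -0.07   -0.02]
  [ -0.02   -0.11   -0.11   -0.01    0.91   -0.06   -0.03]
  [ -0.06   -0.01   -0.03   -0.06   -0.08    0.93   -0.03]
  [ -0.04   -0.06   -0.07   -0.04   -0.01   -0.02    0.94]
Leontief inverse L = M⁻¹:
  [  1.1065    0.0625    0.1303    0.0978    0.1444    0.1293    0.0695]
  [  0.0307    1.1057    0.0556    0.0644    0.0481    0.1001    0.0698]
  [  0.1145    0.1578    1.1724    0.1189    0.1549    0.1437    0.1002]
  [  0.0862    0.0367    0.0430    1.1074    0.1207    0.1059    0.0392]
  [  0.0507    0.1601    0.1595    0.0445    1.1373    0.1082    0.0615]
  [  0.0874    0.0400    0.0666    0.0883    0.1218    1.1071    0.0512]
  [  0.0636    0.0891    0.1013    0.0666    0.0406    0.0518    1.0821]
Total output x = L · d:
  x_0 = 1.1065·94 + 0.0625·51 + 0.1303·9 + 0.0978·79 + 0.1444·43 + 0.1293·89 + 0.0695·65 = 138.3357
  x_1 = 0.0307·94 + 1.1057·51 + 0.0556·9 + 0.0644·79 + 0.0481·43 + 0.1001·89 + 0.0698·65 = 80.3779
  x_2 = 0.1145·94 + 0.1578·51 + 1.1724·9 + 0.1189·79 + 0.1549·43 + 0.1437·89 + 0.1002·65 = 64.7256
  x_3 = 0.0862·94 + 0.0367·51 + 0.0430·9 + 1.1074·79 + 0.1207·43 + 0.1059·89 + 0.0392·65 = 114.9965
  x_4 = 0.0507·94 + 0.1601·51 + 0.1595·9 + 0.0445·79 + 1.1373·43 + 0.1082·89 + 0.0615·65 = 80.4125
  x_5 = 0.0874·94 + 0.0400·51 + 0.0666·9 + 0.0883·79 + 0.1218·43 + 1.1071·89 + 0.0512·65 = 124.9250
  x_6 = 0.0636·94 + 0.0891·51 + 0.1013·9 + 0.0666·79 + 0.0406·43 + 0.0518·89 + 1.0821·65 = 93.3930

L[3,6] = 0.0392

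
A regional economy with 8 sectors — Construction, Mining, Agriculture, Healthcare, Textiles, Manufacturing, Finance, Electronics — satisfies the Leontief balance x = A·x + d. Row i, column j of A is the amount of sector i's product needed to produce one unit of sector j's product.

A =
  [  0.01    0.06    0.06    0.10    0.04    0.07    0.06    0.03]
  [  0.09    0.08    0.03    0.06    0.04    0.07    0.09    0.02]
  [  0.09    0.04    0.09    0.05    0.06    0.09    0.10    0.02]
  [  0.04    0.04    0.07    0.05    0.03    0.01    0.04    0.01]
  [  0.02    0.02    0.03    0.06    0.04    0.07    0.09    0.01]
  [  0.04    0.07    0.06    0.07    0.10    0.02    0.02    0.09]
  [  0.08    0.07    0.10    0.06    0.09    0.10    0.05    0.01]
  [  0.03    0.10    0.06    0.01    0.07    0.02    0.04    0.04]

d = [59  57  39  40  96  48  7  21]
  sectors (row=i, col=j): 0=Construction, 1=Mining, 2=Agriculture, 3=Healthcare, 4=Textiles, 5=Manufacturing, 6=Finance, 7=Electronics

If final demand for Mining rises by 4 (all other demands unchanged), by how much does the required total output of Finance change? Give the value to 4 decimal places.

Form M = I − A:
  [  0.99   -0.06   -0.06   -0.10   -0.04   -0.07   -0.06   -0.03]
  [ -0.09    0.92   -0.03   -0.06   -0.04   -0.07   -0.09   -0.02]
  [ -0.09   -0.04    0.91   -0.05   -0.06   -0.09   -0.10   -0.02]
  [ -0.04   -0.04   -0.07    0.95   -0.03   -0.01   -0.04   -0.01]
  [ -0.02   -0.02   -0.03   -0.06    0.96   -0.07   -0.09   -0.01]
  [ -0.04   -0.07   -0.06   -0.07   -0.10    0.98   -0.02   -0.09]
  [ -0.08   -0.07   -0.10   -0.06   -0.09   -0.10    0.95   -0.01]
  [ -0.03   -0.10   -0.06   -0.01   -0.07   -0.02   -0.04    0.96]
Leontief inverse L = M⁻¹:
  [  1.0516    0.1036    0.1091    0.1438    0.0848    0.1120    0.1063    0.0513]
  [  0.1347    1.1313    0.0845    0.1142    0.0908    0.1213    0.1424    0.0445]
  [  0.1411    0.0958    1.1546    0.1109    0.1197    0.1500    0.1607    0.0486]
  [  0.0691    0.0688    0.1045    1.0816    0.0592    0.0428    0.0749    0.0224]
  [  0.0524    0.0547    0.0708    0.0968    1.0784    0.1055    0.1256    0.0277]
  [  0.0803    0.1168    0.1083    0.1150    0.1445    1.0657    0.0732    0.1106]
  [  0.1318    0.1254    0.1627    0.1223    0.1487    0.1597    1.1142    0.0395]
  [  0.0674    0.1394    0.0997    0.0491    0.1080    0.0625    0.0861    1.0571]
Total output x = L · d:
  x_0 = 1.0516·59 + 0.1036·57 + 0.1091·39 + 0.1438·40 + 0.0848·96 + 0.1120·48 + 0.1063·7 + 0.0513·21 = 93.2958
  x_1 = 0.1347·59 + 1.1313·57 + 0.0845·39 + 0.1142·40 + 0.0908·96 + 0.1213·48 + 0.1424·7 + 0.0445·21 = 96.7719
  x_2 = 0.1411·59 + 0.0958·57 + 1.1546·39 + 0.1109·40 + 0.1197·96 + 0.1500·48 + 0.1607·7 + 0.0486·21 = 84.0927
  x_3 = 0.0691·59 + 0.0688·57 + 0.1045·39 + 1.0816·40 + 0.0592·96 + 0.0428·48 + 0.0749·7 + 0.0224·21 = 64.0693
  x_4 = 0.0524·59 + 0.0547·57 + 0.0708·39 + 0.0968·40 + 1.0784·96 + 0.1055·48 + 0.1256·7 + 0.0277·21 = 122.8953
  x_5 = 0.0803·59 + 0.1168·57 + 0.1083·39 + 0.1150·40 + 0.1445·96 + 1.0657·48 + 0.0732·7 + 0.1106·21 = 88.0780
  x_6 = 0.1318·59 + 0.1254·57 + 0.1627·39 + 0.1223·40 + 0.1487·96 + 0.1597·48 + 1.1142·7 + 0.0395·21 = 56.7358
  x_7 = 0.0674·59 + 0.1394·57 + 0.0997·39 + 0.0491·40 + 0.1080·96 + 0.0625·48 + 0.0861·7 + 1.0571·21 = 53.9541
Δx_6 = L[6,1] · Δd_1 = 0.1254 · 4 = 0.5018

0.5018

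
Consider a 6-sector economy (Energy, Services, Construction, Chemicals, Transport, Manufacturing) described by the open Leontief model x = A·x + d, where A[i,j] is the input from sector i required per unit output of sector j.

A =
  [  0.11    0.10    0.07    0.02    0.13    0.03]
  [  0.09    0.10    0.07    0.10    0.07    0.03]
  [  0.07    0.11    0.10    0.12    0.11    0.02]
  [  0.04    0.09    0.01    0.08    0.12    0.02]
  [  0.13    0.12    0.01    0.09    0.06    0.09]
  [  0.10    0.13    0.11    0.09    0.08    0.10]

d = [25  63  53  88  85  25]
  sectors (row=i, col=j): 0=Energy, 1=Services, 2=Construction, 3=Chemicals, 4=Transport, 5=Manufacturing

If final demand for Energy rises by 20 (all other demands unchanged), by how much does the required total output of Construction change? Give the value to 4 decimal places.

3.1682

Form M = I − A:
  [  0.89   -0.10   -0.07   -0.02   -0.13   -0.03]
  [ -0.09    0.90   -0.07   -0.10   -0.07   -0.03]
  [ -0.07   -0.11    0.90   -0.12   -0.11   -0.02]
  [ -0.04   -0.09   -0.01    0.92   -0.12   -0.02]
  [ -0.13   -0.12   -0.01   -0.09    0.94   -0.09]
  [ -0.10   -0.13   -0.11   -0.09   -0.08    0.90]
Leontief inverse L = M⁻¹:
  [  1.1959    0.1953    0.1204    0.0907    0.2118    0.0722]
  [  0.1672    1.1911    0.1174    0.1699    0.1530    0.0670]
  [  0.1584    0.2151    1.1524    0.2033    0.2041    0.0630]
  [  0.1030    0.1618    0.0417    1.1351    0.1806    0.0530]
  [  0.2180    0.2213    0.0652    0.1630    1.1504    0.1348]
  [  0.2061    0.2559    0.1812    0.1875    0.1909    1.1538]
Total output x = L · d:
  x_0 = 1.1959·25 + 0.1953·63 + 0.1204·53 + 0.0907·88 + 0.2118·85 + 0.0722·25 = 76.3756
  x_1 = 0.1672·25 + 1.1911·63 + 0.1174·53 + 0.1699·88 + 0.1530·85 + 0.0670·25 = 115.0702
  x_2 = 0.1584·25 + 0.2151·63 + 1.1524·53 + 0.2033·88 + 0.2041·85 + 0.0630·25 = 115.3957
  x_3 = 0.1030·25 + 0.1618·63 + 0.0417·53 + 1.1351·88 + 0.1806·85 + 0.0530·25 = 131.5393
  x_4 = 0.2180·25 + 0.2213·63 + 0.0652·53 + 0.1630·88 + 1.1504·85 + 0.1348·25 = 138.3505
  x_5 = 0.2061·25 + 0.2559·63 + 0.1812·53 + 0.1875·88 + 0.1909·85 + 1.1538·25 = 92.4409
Δx_2 = L[2,0] · Δd_0 = 0.1584 · 20 = 3.1682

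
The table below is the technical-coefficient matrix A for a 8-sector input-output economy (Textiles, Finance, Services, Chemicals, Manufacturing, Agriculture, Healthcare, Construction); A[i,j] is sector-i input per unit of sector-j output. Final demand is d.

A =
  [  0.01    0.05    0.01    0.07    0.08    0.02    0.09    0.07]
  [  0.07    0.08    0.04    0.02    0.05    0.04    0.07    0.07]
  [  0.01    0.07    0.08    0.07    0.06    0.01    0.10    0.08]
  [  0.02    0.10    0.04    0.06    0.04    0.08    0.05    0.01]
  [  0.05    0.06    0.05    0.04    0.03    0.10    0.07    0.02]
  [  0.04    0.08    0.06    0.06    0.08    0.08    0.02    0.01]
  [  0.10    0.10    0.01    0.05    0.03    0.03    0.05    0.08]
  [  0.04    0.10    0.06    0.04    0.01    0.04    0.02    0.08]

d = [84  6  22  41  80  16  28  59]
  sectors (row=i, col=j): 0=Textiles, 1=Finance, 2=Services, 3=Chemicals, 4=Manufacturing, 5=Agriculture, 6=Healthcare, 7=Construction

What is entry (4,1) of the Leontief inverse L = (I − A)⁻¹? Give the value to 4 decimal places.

L[4,1] = 0.1192

Form M = I − A:
  [  0.99   -0.05   -0.01   -0.07   -0.08   -0.02   -0.09   -0.07]
  [ -0.07    0.92   -0.04   -0.02   -0.05   -0.04   -0.07   -0.07]
  [ -0.01   -0.07    0.92   -0.07   -0.06   -0.01   -0.10   -0.08]
  [ -0.02   -0.10   -0.04    0.94   -0.04   -0.08   -0.05   -0.01]
  [ -0.05   -0.06   -0.05   -0.04    0.97   -0.10   -0.07   -0.02]
  [ -0.04   -0.08   -0.06   -0.06   -0.08    0.92   -0.02   -0.01]
  [ -0.10   -0.10   -0.01   -0.05   -0.03   -0.03    0.95   -0.08]
  [ -0.04   -0.10   -0.06   -0.04   -0.01   -0.04   -0.02    0.92]
Leontief inverse L = M⁻¹:
  [  1.0452    0.1084    0.0385    0.1026    0.1082    0.0573    0.1279    0.1063]
  [  0.1062    1.1414    0.0715    0.0570    0.0853    0.0757    0.1150    0.1144]
  [  0.0505    0.1405    1.1168    0.1105    0.0951    0.0497    0.1493    0.1284]
  [  0.0534    0.1569    0.0706    1.0938    0.0749    0.1169    0.0905    0.0448]
  [  0.0839    0.1192    0.0814    0.0774    1.0676    0.1368    0.1121    0.0578]
  [  0.0724    0.1389    0.0943    0.0974    0.1179    1.1210    0.0654    0.0458]
  [  0.1353    0.1626    0.0403    0.0871    0.0663    0.0664    1.0952    0.1245]
  [  0.0696    0.1556    0.0912    0.0724    0.0416    0.0707    0.0596    1.1197]
Total output x = L · d:
  x_0 = 1.0452·84 + 0.1084·6 + 0.0385·22 + 0.1026·41 + 0.1082·80 + 0.0573·16 + 0.1279·28 + 0.1063·59 = 112.9269
  x_1 = 0.1062·84 + 1.1414·6 + 0.0715·22 + 0.0570·41 + 0.0853·80 + 0.0757·16 + 0.1150·28 + 0.1144·59 = 37.6889
  x_2 = 0.0505·84 + 0.1405·6 + 1.1168·22 + 0.1105·41 + 0.0951·80 + 0.0497·16 + 0.1493·28 + 0.1284·59 = 54.3500
  x_3 = 0.0534·84 + 0.1569·6 + 0.0706·22 + 1.0938·41 + 0.0749·80 + 0.1169·16 + 0.0905·28 + 0.0448·59 = 64.8572
  x_4 = 0.0839·84 + 0.1192·6 + 0.0814·22 + 0.0774·41 + 1.0676·80 + 0.1368·16 + 0.1121·28 + 0.0578·59 = 106.8758
  x_5 = 0.0724·84 + 0.1389·6 + 0.0943·22 + 0.0974·41 + 0.1179·80 + 1.1210·16 + 0.0654·28 + 0.0458·59 = 44.8887
  x_6 = 0.1353·84 + 0.1626·6 + 0.0403·22 + 0.0871·41 + 0.0663·80 + 0.0664·16 + 1.0952·28 + 0.1245·59 = 61.1752
  x_7 = 0.0696·84 + 0.1556·6 + 0.0912·22 + 0.0724·41 + 0.0416·80 + 0.0707·16 + 0.0596·28 + 1.1197·59 = 83.9446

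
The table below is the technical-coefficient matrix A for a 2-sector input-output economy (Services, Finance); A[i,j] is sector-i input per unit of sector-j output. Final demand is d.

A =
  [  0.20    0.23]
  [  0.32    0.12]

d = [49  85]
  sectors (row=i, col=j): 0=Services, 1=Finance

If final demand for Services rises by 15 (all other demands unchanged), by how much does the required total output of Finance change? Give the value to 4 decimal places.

Form M = I − A:
  [  0.80   -0.23]
  [ -0.32    0.88]
Leontief inverse L = M⁻¹:
  [  1.3959    0.3648]
  [  0.5076    1.2690]
Total output x = L · d:
  x_0 = 1.3959·49 + 0.3648·85 = 99.4131
  x_1 = 0.5076·49 + 1.2690·85 = 132.7411
Δx_1 = L[1,0] · Δd_0 = 0.5076 · 15 = 7.6142

7.6142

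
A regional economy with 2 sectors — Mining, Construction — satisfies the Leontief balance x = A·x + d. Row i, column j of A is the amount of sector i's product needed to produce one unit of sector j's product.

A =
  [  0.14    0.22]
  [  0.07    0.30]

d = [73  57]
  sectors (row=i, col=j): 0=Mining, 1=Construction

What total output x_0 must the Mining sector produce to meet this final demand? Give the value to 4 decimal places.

108.4896

Form M = I − A:
  [  0.86   -0.22]
  [ -0.07    0.70]
Leontief inverse L = M⁻¹:
  [  1.1933    0.3750]
  [  0.1193    1.4661]
Total output x = L · d:
  x_0 = 1.1933·73 + 0.3750·57 = 108.4896
  x_1 = 0.1193·73 + 1.4661·57 = 92.2775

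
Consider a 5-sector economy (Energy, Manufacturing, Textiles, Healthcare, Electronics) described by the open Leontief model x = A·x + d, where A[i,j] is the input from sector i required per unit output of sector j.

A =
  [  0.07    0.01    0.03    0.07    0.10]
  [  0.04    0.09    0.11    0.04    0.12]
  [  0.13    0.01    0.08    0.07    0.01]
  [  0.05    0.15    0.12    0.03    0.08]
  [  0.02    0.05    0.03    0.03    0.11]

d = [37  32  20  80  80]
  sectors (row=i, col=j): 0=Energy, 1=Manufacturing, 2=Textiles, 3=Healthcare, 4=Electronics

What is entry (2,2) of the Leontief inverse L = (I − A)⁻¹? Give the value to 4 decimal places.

Form M = I − A:
  [  0.93   -0.01   -0.03   -0.07   -0.10]
  [ -0.04    0.91   -0.11   -0.04   -0.12]
  [ -0.13   -0.01    0.92   -0.07   -0.01]
  [ -0.05   -0.15   -0.12    0.97   -0.08]
  [ -0.02   -0.05   -0.03   -0.03    0.89]
Leontief inverse L = M⁻¹:
  [  1.0922    0.0347    0.0557    0.0885    0.1360]
  [  0.0766    1.1218    0.1509    0.0679    0.1677]
  [  0.1625    0.0319    1.1098    0.0945    0.0435]
  [  0.0913    0.1851    0.1679    1.0614    0.1325]
  [  0.0374    0.0711    0.0528    0.0448    1.1420]
Total output x = L · d:
  x_0 = 1.0922·37 + 0.0347·32 + 0.0557·20 + 0.0885·80 + 0.1360·80 = 60.5932
  x_1 = 0.0766·37 + 1.1218·32 + 0.1509·20 + 0.0679·80 + 0.1677·80 = 60.5927
  x_2 = 0.1625·37 + 0.0319·32 + 1.1098·20 + 0.0945·80 + 0.0435·80 = 40.2733
  x_3 = 0.0913·37 + 0.1851·32 + 0.1679·20 + 1.0614·80 + 0.1325·80 = 108.1690
  x_4 = 0.0374·37 + 0.0711·32 + 0.0528·20 + 0.0448·80 + 1.1420·80 = 99.6570

L[2,2] = 1.1098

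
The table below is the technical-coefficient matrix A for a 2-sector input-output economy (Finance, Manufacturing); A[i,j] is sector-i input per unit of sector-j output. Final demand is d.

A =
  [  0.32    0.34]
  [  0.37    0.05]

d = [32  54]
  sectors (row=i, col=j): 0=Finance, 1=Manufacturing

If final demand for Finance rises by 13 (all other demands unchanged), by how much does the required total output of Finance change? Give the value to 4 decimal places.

23.7409

Form M = I − A:
  [  0.68   -0.34]
  [ -0.37    0.95]
Leontief inverse L = M⁻¹:
  [  1.8262    0.6536]
  [  0.7113    1.3072]
Total output x = L · d:
  x_0 = 1.8262·32 + 0.6536·54 = 93.7332
  x_1 = 0.7113·32 + 1.3072·54 = 93.3487
Δx_0 = L[0,0] · Δd_0 = 1.8262 · 13 = 23.7409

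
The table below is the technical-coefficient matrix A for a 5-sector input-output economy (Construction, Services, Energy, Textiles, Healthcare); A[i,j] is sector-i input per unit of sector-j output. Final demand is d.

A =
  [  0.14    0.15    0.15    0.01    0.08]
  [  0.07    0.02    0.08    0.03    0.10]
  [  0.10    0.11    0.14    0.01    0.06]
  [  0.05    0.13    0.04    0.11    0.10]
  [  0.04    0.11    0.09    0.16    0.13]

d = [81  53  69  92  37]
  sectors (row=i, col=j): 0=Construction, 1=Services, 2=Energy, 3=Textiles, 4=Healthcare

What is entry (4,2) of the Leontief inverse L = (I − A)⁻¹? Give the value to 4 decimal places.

Form M = I − A:
  [  0.86   -0.15   -0.15   -0.01   -0.08]
  [ -0.07    0.98   -0.08   -0.03   -0.10]
  [ -0.10   -0.11    0.86   -0.01   -0.06]
  [ -0.05   -0.13   -0.04    0.89   -0.10]
  [ -0.04   -0.11   -0.09   -0.16    0.87]
Leontief inverse L = M⁻¹:
  [  1.2229    0.2415    0.2555    0.0542    0.1641]
  [  0.1150    1.0796    0.1395    0.0666    0.1519]
  [  0.1656    0.1827    1.2239    0.0444    0.1257]
  [  0.1050    0.2024    0.1095    1.1642    0.1743]
  [  0.1072    0.2037    0.1761    0.2296    1.2212]
Total output x = L · d:
  x_0 = 1.2229·81 + 0.2415·53 + 0.2555·69 + 0.0542·92 + 0.1641·37 = 140.5428
  x_1 = 0.1150·81 + 1.0796·53 + 0.1395·69 + 0.0666·92 + 0.1519·37 = 87.9031
  x_2 = 0.1656·81 + 0.1827·53 + 1.2239·69 + 0.0444·92 + 0.1257·37 = 116.2832
  x_3 = 0.1050·81 + 0.2024·53 + 0.1095·69 + 1.1642·92 + 0.1743·37 = 140.3373
  x_4 = 0.1072·81 + 0.2037·53 + 0.1761·69 + 0.2296·92 + 1.2212·37 = 97.9431

L[4,2] = 0.1761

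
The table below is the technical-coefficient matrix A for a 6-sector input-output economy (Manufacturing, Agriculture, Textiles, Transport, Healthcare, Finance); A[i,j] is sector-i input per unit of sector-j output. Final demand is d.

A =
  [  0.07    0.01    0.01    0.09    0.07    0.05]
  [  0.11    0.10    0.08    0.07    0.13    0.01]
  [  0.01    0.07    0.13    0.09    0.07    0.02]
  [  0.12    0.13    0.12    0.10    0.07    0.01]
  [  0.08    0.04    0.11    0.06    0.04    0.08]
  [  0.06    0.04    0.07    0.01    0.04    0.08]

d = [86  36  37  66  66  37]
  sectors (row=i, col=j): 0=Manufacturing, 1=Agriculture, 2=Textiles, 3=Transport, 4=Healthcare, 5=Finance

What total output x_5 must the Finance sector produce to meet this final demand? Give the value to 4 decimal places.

Form M = I − A:
  [  0.93   -0.01   -0.01   -0.09   -0.07   -0.05]
  [ -0.11    0.90   -0.08   -0.07   -0.13   -0.01]
  [ -0.01   -0.07    0.87   -0.09   -0.07   -0.02]
  [ -0.12   -0.13   -0.12    0.90   -0.07   -0.01]
  [ -0.08   -0.04   -0.11   -0.06    0.96   -0.08]
  [ -0.06   -0.04   -0.07   -0.01   -0.04    0.92]
Leontief inverse L = M⁻¹:
  [  1.1108    0.0427    0.0531    0.1274    0.1029    0.0723]
  [  0.1752    1.1553    0.1548    0.1362    0.1923    0.0436]
  [  0.0590    0.1220    1.1999    0.1439    0.1206    0.0427]
  [  0.1921    0.1961    0.2039    1.1760    0.1429    0.0422]
  [  0.1263    0.0836    0.1704    0.1098    1.0871    0.1072]
  [  0.0921    0.0681    0.1111    0.0427    0.0731    1.1019]
Total output x = L · d:
  x_0 = 1.1108·86 + 0.0427·36 + 0.0531·37 + 0.1274·66 + 0.1029·66 + 0.0723·37 = 116.9107
  x_1 = 0.1752·86 + 1.1553·36 + 0.1548·37 + 0.1362·66 + 0.1923·66 + 0.0436·37 = 85.6788
  x_2 = 0.0590·86 + 0.1220·36 + 1.1999·37 + 0.1439·66 + 0.1206·66 + 0.0427·37 = 72.8975
  x_3 = 0.1921·86 + 0.1961·36 + 0.2039·37 + 1.1760·66 + 0.1429·66 + 0.0422·37 = 119.7379
  x_4 = 0.1263·86 + 0.0836·36 + 0.1704·37 + 0.1098·66 + 1.0871·66 + 0.1072·37 = 103.1406
  x_5 = 0.0921·86 + 0.0681·36 + 0.1111·37 + 0.0427·66 + 0.0731·66 + 1.1019·37 = 62.8996

62.8996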